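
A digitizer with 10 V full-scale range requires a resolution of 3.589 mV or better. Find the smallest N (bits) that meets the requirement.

12 bits

Number of steps required ≥ 10 V / 3.589 mV = 2786.29.
Need 2^N ≥ 2786.29; 2^11 = 2048, 2^12 = 4096.
Minimum N = 12.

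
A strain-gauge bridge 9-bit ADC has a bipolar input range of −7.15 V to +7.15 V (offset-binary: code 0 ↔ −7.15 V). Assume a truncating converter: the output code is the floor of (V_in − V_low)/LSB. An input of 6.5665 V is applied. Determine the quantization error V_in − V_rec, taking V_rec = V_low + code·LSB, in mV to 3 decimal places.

3.023 mV

LSB = 14.3/2^9 = 27.930 mV.
Scaled input = 491.1083 LSBs, so code = 491.
V_rec = (−7.15) + 491·0.0279297 = 6.5634766 V.
V_in − V_rec = 0.00302344 V = 3.023 mV.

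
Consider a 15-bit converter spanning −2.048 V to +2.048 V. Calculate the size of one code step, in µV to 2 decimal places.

Full-scale span = 4.096 V.
LSB = 4.096 / 2^15 = 4.096 / 32768 = 0.000125 V = 125.00 µV.

125.00 µV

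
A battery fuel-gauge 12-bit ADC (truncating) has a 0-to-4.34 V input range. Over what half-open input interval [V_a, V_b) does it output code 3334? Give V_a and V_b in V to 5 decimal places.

[3.53261 V, 3.53367 V)

LSB = 4.34/2^12 = 1.060 mV.
V_a = V_low + 3334·LSB = 3.53261 V; V_b = V_low + 3335·LSB = 3.53367 V.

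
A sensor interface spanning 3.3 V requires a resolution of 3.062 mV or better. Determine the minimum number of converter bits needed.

11 bits

Number of steps required ≥ 3.3 V / 3.062 mV = 1077.73.
Need 2^N ≥ 1077.73; 2^10 = 1024, 2^11 = 2048.
Minimum N = 11.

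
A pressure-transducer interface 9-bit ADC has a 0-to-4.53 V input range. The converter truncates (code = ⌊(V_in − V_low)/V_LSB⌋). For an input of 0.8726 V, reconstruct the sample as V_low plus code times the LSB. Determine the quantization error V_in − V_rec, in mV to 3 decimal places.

LSB = 4.53/2^9 = 8.848 mV.
(0.8726 − 0)/0.00884766 = 98.6250; ⌊·⌋ gives code 98.
V_rec = 0 + 98·0.00884766 = 0.86707031 V.
Error = 0.8726 − 0.86707031 = 0.00552969 V = 5.530 mV.

5.530 mV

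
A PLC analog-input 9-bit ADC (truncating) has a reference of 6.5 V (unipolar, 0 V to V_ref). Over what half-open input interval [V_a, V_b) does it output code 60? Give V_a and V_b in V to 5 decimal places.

[0.76172 V, 0.77441 V)

LSB = 6.5/2^9 = 12.695 mV.
V_a = V_low + 60·LSB = 0.761719 V; V_b = V_low + 61·LSB = 0.774414 V.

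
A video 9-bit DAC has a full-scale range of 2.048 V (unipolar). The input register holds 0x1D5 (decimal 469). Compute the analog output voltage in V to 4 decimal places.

1.8760 V

LSB = 2.048 V / 2^9 = 4.000 mV.
Code 0x1D5 = 469 decimal.
V_out = 0 + 469 × 0.004 V = 1.876 V.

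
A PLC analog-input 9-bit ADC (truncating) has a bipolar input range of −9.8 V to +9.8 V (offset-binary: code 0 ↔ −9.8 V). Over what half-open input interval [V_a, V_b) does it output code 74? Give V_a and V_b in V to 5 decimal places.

[-6.96719 V, -6.92891 V)

LSB = 19.6/2^9 = 38.281 mV.
V_a = V_low + 74·LSB = -6.96719 V; V_b = V_low + 75·LSB = -6.92891 V.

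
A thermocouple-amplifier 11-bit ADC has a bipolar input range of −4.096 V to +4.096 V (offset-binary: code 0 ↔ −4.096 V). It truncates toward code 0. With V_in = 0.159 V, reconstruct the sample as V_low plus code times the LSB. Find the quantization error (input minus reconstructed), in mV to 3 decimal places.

3.000 mV

LSB = 8.192/2^11 = 4.000 mV.
(V_in − V_low)/LSB = (0.159 − (−4.096))/0.004 = 1063.7500 → code 1063 (floor).
Code 1063 maps back to (−4.096) + 1063×0.004 V = 0.156 V.
Error = 0.159 − 0.156 = 0.003 V = 3.000 mV.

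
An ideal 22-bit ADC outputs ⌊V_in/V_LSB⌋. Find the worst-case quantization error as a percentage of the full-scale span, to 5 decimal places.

Truncating → worst-case error = 1 LSB = V_FS/2^22, so 100/4194304 = 2.38419e-05 % of full scale.

0.00002 %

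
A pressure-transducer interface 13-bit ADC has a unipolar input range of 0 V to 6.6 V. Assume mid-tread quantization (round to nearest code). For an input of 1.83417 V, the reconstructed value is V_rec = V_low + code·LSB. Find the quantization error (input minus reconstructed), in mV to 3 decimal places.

Step size: 6.6 V ÷ 2^13 = 0.806 mV.
(1.83417 − 0)/0.000805664 = 2276.5940; round gives code 2277.
Reconstructed: 1.8344971 V.
Difference: -0.00032707 V → -0.327 mV.

-0.327 mV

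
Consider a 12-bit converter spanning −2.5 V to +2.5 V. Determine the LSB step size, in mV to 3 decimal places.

1.221 mV

Full-scale span = 5 V.
LSB = 5 / 2^12 = 5 / 4096 = 0.0012207 V = 1.221 mV.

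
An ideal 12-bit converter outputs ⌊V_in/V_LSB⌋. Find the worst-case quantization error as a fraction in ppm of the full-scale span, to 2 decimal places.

Truncating → worst-case error = 1 LSB = V_FS/2^12, so 1e+06/4096 = 244.141 ppm of full scale.

244.14 ppm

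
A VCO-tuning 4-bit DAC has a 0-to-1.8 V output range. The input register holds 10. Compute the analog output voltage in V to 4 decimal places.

LSB = 1.8 V / 2^4 = 112.500 mV.
V_out = 0 + 10 × 0.1125 V = 1.125 V.

1.1250 V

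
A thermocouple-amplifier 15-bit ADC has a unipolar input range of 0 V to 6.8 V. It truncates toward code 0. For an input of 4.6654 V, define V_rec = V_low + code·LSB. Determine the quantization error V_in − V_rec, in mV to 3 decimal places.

One LSB is 6.8 V / 32768 = 207.52 µV.
(V_in − V_low)/LSB = (4.6654 − 0)/0.00020752 = 22481.7393 → code 22481 (floor).
V_rec = 0 + 22481·0.00020752 = 4.6652466 V.
V_in − V_rec = 0.000153418 V = 0.153 mV.

0.153 mV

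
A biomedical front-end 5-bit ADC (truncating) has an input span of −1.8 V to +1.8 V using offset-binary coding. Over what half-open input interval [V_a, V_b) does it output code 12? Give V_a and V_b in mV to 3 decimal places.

[-450.000 mV, -337.500 mV)

LSB = 3.6/2^5 = 112.500 mV.
V_a = V_low + 12·LSB = -0.45 V; V_b = V_low + 13·LSB = -0.3375 V.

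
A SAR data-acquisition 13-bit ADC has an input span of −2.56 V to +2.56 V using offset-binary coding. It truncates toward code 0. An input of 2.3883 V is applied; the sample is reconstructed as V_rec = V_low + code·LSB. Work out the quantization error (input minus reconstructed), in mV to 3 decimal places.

0.175 mV

One LSB is 5.12 V / 8192 = 0.625 mV.
Scaled input = 7917.2800 LSBs, so code = 7917.
Code 7917 maps back to (−2.56) + 7917×0.000625 V = 2.388125 V.
Error = 2.3883 − 2.388125 = 0.000175 V = 0.175 mV.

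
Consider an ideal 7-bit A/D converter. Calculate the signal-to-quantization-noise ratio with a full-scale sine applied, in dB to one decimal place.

43.9 dB

SNR ≈ 6.02·N + 1.76 dB = 6.02·7 + 1.76 = 43.90 dB.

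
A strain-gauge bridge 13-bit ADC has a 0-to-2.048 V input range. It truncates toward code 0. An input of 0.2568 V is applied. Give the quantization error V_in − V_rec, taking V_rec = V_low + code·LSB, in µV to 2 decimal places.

LSB = 2.048/2^13 = 250.00 µV.
(V_in − V_low)/LSB = (0.2568 − 0)/0.00025 = 1027.2000 → code 1027 (floor).
Reconstructed: 0.25675 V.
Error = 0.2568 − 0.25675 = 5e-05 V = 50.00 µV.

50.00 µV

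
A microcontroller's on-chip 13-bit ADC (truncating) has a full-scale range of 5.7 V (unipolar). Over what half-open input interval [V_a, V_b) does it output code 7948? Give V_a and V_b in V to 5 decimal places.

[5.53022 V, 5.53092 V)

LSB = 5.7/2^13 = 0.696 mV.
V_a = V_low + 7948·LSB = 5.53022 V; V_b = V_low + 7949·LSB = 5.53092 V.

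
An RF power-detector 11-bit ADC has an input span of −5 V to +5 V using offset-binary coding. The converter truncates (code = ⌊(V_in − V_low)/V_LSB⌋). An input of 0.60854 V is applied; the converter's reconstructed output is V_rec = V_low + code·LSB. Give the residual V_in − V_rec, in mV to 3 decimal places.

3.071 mV

One LSB is 10 V / 2048 = 4.883 mV.
Scaled input = 1148.6290 LSBs, so code = 1148.
Reconstructed: 0.60546875 V.
Difference: 0.00307125 V → 3.071 mV.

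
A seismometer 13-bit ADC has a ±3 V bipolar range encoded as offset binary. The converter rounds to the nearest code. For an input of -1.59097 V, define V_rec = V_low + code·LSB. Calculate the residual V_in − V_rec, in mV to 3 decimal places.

One LSB is 6 V / 8192 = 0.732 mV.
(V_in − V_low)/LSB = (-1.59097 − (−3))/0.000732422 = 1923.7956 → code 1924 (round).
Reconstructed: -1.5908203 V.
Difference: -0.000149687 V → -0.150 mV.

-0.150 mV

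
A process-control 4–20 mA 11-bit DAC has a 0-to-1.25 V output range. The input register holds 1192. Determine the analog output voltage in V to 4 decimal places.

0.7275 V

LSB = 1.25 V / 2^11 = 0.610 mV.
V_out = 0 + 1192 × 0.000610352 V = 0.727539 V.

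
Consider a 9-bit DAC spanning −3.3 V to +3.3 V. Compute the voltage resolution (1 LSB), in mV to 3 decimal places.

12.891 mV

Full-scale span = 6.6 V.
LSB = 6.6 / 2^9 = 6.6 / 512 = 0.0128906 V = 12.891 mV.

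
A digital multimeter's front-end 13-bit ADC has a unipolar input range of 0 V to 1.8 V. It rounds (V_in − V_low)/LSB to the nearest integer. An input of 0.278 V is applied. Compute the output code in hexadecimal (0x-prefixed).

With 8192 levels over 1.8 V, one step is 219.73 µV.
(V_in − V_low)/LSB = (0.278 − 0) / 0.000219727 = 1265.209.
Round → code 1265.
In hexadecimal (0x-prefixed): 0x4F1.

code 0x4F1 (decimal 1265)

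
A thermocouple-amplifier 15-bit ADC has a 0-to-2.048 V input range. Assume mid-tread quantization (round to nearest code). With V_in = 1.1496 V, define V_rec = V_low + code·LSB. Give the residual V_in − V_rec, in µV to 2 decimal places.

Step size: 2.048 V ÷ 2^15 = 62.50 µV.
Scaled input = 18393.6000 LSBs, so code = 18394.
Reconstructed: 1.149625 V.
Error = 1.1496 − 1.149625 = -2.5e-05 V = -25.00 µV.

-25.00 µV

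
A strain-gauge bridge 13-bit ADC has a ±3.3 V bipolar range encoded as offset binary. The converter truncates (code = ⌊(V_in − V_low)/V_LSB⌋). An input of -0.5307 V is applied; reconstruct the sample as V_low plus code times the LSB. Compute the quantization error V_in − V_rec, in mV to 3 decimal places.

0.233 mV

Step size: 6.6 V ÷ 2^13 = 0.806 mV.
(-0.5307 − (−3.3))/0.000805664 = 3437.2887; ⌊·⌋ gives code 3437.
V_rec = (−3.3) + 3437·0.000805664 = -0.53093262 V.
Error = -0.5307 − (−0.53093262) = 0.000232617 V = 0.233 mV.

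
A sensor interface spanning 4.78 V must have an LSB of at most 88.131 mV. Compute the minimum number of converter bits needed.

Number of steps required ≥ 4.78 V / 88.131 mV = 54.24.
Need 2^N ≥ 54.24; 2^5 = 32, 2^6 = 64.
Minimum N = 6.

6 bits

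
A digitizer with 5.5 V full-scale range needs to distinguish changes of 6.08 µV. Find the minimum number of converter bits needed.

Number of steps required ≥ 5.5 V / 6.08 µV = 904605.26.
Need 2^N ≥ 904605.26; 2^19 = 524288, 2^20 = 1048576.
Minimum N = 20.

20 bits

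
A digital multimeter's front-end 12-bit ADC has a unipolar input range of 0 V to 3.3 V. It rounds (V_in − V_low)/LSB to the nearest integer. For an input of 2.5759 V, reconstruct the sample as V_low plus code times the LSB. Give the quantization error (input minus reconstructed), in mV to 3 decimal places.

0.192 mV

LSB = 3.3/2^12 = 0.806 mV.
Scaled input = 3197.2383 LSBs, so code = 3197.
V_rec = 0 + 3197·0.000805664 = 2.575708 V.
V_in − V_rec = 0.000191992 V = 0.192 mV.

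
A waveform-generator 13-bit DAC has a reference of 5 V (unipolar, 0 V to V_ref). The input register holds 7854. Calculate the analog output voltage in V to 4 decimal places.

4.7937 V

LSB = 5 V / 2^13 = 0.610 mV.
V_out = 0 + 7854 × 0.000610352 V = 4.7937 V.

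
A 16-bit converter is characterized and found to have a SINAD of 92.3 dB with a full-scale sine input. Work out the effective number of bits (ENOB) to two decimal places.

15.04 bits

ENOB = (SINAD − 1.76) / 6.02 = (92.3 − 1.76)/6.02 = 15.040.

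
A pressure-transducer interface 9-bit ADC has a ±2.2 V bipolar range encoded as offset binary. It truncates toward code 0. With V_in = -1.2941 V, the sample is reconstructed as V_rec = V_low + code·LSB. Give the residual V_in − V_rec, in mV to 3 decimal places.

3.556 mV

Step size: 4.4 V ÷ 2^9 = 8.594 mV.
(V_in − V_low)/LSB = (-1.2941 − (−2.2))/0.00859375 = 105.4138 → code 105 (floor).
Code 105 maps back to (−2.2) + 105×0.00859375 V = -1.2976562 V.
Error = -1.2941 − (−1.2976562) = 0.00355625 V = 3.556 mV.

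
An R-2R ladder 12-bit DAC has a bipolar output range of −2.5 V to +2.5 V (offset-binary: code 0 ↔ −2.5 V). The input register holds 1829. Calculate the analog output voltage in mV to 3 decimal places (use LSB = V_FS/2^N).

LSB = 5 V / 2^12 = 1.221 mV.
V_out = (−2.5) + 1829 × 0.0012207 V = -0.267334 V.
= -267.334 mV.

-267.334 mV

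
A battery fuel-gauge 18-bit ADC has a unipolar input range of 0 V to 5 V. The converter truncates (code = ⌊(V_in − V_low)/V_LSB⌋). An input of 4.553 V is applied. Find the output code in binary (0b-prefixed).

LSB = 5 V / 262144 = 19.07 µV.
(4.553 − 0) / 1.90735e-05 = 238708.326 LSBs.
⌊·⌋(238708.326) = 238708.
In binary (0b-prefixed): 0b111010010001110100.

code 0b111010010001110100 (decimal 238708)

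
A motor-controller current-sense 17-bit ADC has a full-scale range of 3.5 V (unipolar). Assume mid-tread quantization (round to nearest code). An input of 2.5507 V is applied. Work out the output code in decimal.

code 95522

Full-scale span = 3.5 V; LSB = 3.5/2^17 = 26.70 µV.
Input sits at 95521.529 steps above V_low.
round(95521.529) = 95522.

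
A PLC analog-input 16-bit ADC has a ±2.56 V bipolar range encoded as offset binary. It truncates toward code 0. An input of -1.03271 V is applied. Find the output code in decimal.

code 19549

With 65536 levels over 5.12 V, one step is 78.12 µV.
Input sits at 19549.312 steps above V_low.
Floor → code 19549.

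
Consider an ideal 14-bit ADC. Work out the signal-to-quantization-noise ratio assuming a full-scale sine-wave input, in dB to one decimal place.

86.0 dB

SNR ≈ 6.02·N + 1.76 dB = 6.02·14 + 1.76 = 86.04 dB.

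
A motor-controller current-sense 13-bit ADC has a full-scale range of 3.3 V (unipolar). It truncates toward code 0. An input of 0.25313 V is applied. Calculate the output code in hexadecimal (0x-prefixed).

code 0x274 (decimal 628)

With 8192 levels over 3.3 V, one step is 402.83 µV.
(0.25313 − 0) / 0.000402832 = 628.376 LSBs.
Floor → code 628.
In hexadecimal (0x-prefixed): 0x274.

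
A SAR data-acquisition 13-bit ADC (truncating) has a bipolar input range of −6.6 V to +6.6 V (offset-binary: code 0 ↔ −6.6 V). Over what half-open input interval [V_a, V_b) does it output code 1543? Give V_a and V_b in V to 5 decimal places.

LSB = 13.2/2^13 = 1.611 mV.
V_a = V_low + 1543·LSB = -4.11372 V; V_b = V_low + 1544·LSB = -4.11211 V.

[-4.11372 V, -4.11211 V)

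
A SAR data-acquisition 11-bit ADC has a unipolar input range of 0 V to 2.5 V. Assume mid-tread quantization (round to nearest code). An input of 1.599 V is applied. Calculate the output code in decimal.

Full-scale span = 2.5 V; LSB = 2.5/2^11 = 1.221 mV.
Input sits at 1309.901 steps above V_low.
So the output code is 1310.

code 1310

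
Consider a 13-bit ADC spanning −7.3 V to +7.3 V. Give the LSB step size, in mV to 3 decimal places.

Full-scale span = 14.6 V.
LSB = 14.6 / 2^13 = 14.6 / 8192 = 0.00178223 V = 1.782 mV.

1.782 mV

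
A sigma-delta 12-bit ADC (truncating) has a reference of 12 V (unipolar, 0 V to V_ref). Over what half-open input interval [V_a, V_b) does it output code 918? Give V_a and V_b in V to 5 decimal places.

LSB = 12/2^12 = 2.930 mV.
V_a = V_low + 918·LSB = 2.68945 V; V_b = V_low + 919·LSB = 2.69238 V.

[2.68945 V, 2.69238 V)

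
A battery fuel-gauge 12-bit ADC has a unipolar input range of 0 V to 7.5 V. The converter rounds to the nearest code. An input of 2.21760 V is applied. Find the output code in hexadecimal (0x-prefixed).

LSB = 7.5 V / 4096 = 1.831 mV.
(2.21760 − 0) / 0.00183105 = 1211.105 LSBs.
round(1211.105) = 1211.
In hexadecimal (0x-prefixed): 0x4BB.

code 0x4BB (decimal 1211)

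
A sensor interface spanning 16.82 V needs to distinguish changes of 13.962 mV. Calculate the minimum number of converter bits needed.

11 bits

Number of steps required ≥ 16.82 V / 13.962 mV = 1204.70.
Need 2^N ≥ 1204.70; 2^10 = 1024, 2^11 = 2048.
Minimum N = 11.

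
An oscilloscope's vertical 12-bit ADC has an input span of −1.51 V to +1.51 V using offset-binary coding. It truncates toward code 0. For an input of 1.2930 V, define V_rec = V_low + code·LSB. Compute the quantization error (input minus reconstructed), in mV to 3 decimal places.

One LSB is 3.02 V / 4096 = 0.737 mV.
(1.2930 − (−1.51))/0.000737305 = 3801.6848; ⌊·⌋ gives code 3801.
Code 3801 maps back to (−1.51) + 3801×0.000737305 V = 1.2924951 V.
Difference: 0.000504883 V → 0.505 mV.

0.505 mV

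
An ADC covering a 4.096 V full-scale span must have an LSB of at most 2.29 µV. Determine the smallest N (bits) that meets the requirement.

Number of steps required ≥ 4.096 V / 2.29 µV = 1788646.29.
Need 2^N ≥ 1788646.29; 2^20 = 1048576, 2^21 = 2097152.
Minimum N = 21.

21 bits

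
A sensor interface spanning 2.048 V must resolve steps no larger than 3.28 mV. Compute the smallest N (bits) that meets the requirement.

Number of steps required ≥ 2.048 V / 3.28 mV = 624.39.
Need 2^N ≥ 624.39; 2^9 = 512, 2^10 = 1024.
Minimum N = 10.

10 bits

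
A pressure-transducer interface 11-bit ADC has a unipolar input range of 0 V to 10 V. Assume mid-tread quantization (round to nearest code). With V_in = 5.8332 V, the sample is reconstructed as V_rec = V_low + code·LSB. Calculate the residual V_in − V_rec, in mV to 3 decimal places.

-1.761 mV

Step size: 10 V ÷ 2^11 = 4.883 mV.
(5.8332 − 0)/0.00488281 = 1194.6394; round gives code 1195.
Code 1195 maps back to 0 + 1195×0.00488281 V = 5.8349609 V.
Error = 5.8332 − 5.8349609 = -0.00176094 V = -1.761 mV.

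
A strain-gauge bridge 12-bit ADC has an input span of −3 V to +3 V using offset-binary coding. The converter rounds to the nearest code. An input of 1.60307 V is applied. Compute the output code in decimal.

With 4096 levels over 6 V, one step is 1.465 mV.
Input sits at 3142.362 steps above V_low.
So the output code is 3142.

code 3142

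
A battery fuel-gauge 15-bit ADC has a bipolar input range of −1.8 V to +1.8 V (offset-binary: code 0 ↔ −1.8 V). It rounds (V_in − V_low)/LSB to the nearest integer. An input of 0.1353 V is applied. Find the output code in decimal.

code 17616

LSB = 3.6 V / 32768 = 109.86 µV.
(0.1353 − (−1.8)) / 0.000109863 = 17615.531 LSBs.
Round → code 17616.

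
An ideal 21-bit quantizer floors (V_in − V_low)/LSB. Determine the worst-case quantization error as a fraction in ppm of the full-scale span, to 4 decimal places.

0.4768 ppm

Truncating → worst-case error = 1 LSB = V_FS/2^21, so 1e+06/2097152 = 0.476837 ppm of full scale.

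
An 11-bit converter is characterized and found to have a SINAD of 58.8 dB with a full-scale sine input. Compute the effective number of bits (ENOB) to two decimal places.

9.48 bits

ENOB = (SINAD − 1.76) / 6.02 = (58.8 − 1.76)/6.02 = 9.475.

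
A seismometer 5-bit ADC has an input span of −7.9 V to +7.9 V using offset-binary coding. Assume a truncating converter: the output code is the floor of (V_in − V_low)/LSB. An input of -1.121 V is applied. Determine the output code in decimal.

code 13

With 32 levels over 15.8 V, one step is 493.750 mV.
Input sits at 13.730 steps above V_low.
So the output code is 13.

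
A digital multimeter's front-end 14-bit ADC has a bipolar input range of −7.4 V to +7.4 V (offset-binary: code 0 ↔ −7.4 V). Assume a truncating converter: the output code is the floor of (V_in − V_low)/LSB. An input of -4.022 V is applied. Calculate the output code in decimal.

Full-scale span = 14.8 V; LSB = 14.8/2^14 = 0.903 mV.
(V_in − V_low)/LSB = (-4.022 − (−7.4)) / 0.00090332 = 3739.537.
⌊·⌋(3739.537) = 3739.

code 3739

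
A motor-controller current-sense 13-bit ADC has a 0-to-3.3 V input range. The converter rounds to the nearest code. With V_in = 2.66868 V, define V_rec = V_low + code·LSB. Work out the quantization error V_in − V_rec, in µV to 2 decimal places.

One LSB is 3.3 V / 8192 = 402.83 µV.
Scaled input = 6624.7959 LSBs, so code = 6625.
Code 6625 maps back to 0 + 6625×0.000402832 V = 2.6687622 V.
Error = 2.66868 − 2.6687622 = -8.2207e-05 V = -82.21 µV.

-82.21 µV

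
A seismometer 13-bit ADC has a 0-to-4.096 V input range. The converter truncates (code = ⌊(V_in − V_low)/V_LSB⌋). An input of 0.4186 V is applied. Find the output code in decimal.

Full-scale span = 4.096 V; LSB = 4.096/2^13 = 0.500 mV.
(0.4186 − 0) / 0.0005 = 837.200 LSBs.
⌊·⌋(837.200) = 837.

code 837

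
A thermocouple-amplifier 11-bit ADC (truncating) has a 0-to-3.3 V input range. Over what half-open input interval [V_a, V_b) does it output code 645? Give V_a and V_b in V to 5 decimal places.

LSB = 3.3/2^11 = 1.611 mV.
V_a = V_low + 645·LSB = 1.03931 V; V_b = V_low + 646·LSB = 1.04092 V.

[1.03931 V, 1.04092 V)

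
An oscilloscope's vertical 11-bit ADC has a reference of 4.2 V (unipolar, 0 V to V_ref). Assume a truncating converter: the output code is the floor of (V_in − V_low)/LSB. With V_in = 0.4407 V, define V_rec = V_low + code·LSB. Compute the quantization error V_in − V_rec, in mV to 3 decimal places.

1.833 mV

LSB = 4.2/2^11 = 2.051 mV.
(0.4407 − 0)/0.00205078 = 214.8937; ⌊·⌋ gives code 214.
Code 214 maps back to 0 + 214×0.00205078 V = 0.43886719 V.
V_in − V_rec = 0.00183281 V = 1.833 mV.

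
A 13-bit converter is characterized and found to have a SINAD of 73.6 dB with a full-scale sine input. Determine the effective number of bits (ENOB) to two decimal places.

ENOB = (SINAD − 1.76) / 6.02 = (73.6 − 1.76)/6.02 = 11.934.

11.93 bits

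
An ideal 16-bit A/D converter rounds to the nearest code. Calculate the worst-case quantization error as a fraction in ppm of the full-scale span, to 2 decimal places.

7.63 ppm

Rounding → worst-case error = ½ LSB = V_FS/2^17, so 1e+06/131072 = 7.62939 ppm of full scale.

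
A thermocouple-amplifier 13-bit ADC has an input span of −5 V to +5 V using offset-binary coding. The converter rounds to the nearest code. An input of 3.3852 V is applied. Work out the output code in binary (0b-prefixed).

With 8192 levels over 10 V, one step is 1.221 mV.
(3.3852 − (−5)) / 0.0012207 = 6869.156 LSBs.
Round → code 6869.
In binary (0b-prefixed): 0b1101011010101.

code 0b1101011010101 (decimal 6869)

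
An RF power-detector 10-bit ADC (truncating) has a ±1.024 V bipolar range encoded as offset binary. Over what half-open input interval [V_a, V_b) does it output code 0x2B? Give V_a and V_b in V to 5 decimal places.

[-0.93800 V, -0.93600 V)

LSB = 2.048/2^10 = 2.000 mV.
Code 0x2B = 43 decimal.
V_a = V_low + 43·LSB = -0.938 V; V_b = V_low + 44·LSB = -0.936 V.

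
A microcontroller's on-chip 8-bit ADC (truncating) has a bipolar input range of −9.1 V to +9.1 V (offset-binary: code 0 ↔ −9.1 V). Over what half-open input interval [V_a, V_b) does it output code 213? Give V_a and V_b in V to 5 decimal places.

[6.04297 V, 6.11406 V)

LSB = 18.2/2^8 = 71.094 mV.
V_a = V_low + 213·LSB = 6.04297 V; V_b = V_low + 214·LSB = 6.11406 V.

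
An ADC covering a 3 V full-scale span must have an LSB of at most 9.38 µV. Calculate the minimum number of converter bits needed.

19 bits

Number of steps required ≥ 3 V / 9.38 µV = 319829.42.
Need 2^N ≥ 319829.42; 2^18 = 262144, 2^19 = 524288.
Minimum N = 19.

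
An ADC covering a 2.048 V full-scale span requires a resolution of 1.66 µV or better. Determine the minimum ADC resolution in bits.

21 bits

Number of steps required ≥ 2.048 V / 1.66 µV = 1233734.94.
Need 2^N ≥ 1233734.94; 2^20 = 1048576, 2^21 = 2097152.
Minimum N = 21.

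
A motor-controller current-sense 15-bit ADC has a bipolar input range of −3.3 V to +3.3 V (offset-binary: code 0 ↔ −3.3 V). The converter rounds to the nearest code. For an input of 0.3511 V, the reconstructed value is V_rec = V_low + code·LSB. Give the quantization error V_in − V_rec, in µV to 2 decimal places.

One LSB is 6.6 V / 32768 = 201.42 µV.
(V_in − V_low)/LSB = (0.3511 − (−3.3))/0.000201416 = 18127.1583 → code 18127 (round).
Reconstructed: 0.35106812 V.
Error = 0.3511 − 0.35106812 = 3.18848e-05 V = 31.88 µV.

31.88 µV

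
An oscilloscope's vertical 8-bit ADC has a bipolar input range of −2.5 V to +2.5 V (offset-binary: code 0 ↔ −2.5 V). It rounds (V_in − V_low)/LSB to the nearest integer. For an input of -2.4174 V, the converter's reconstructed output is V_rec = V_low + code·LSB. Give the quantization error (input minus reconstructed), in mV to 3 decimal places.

One LSB is 5 V / 256 = 19.531 mV.
(-2.4174 − (−2.5))/0.0195312 = 4.2291; round gives code 4.
Code 4 maps back to (−2.5) + 4×0.0195312 V = -2.421875 V.
V_in − V_rec = 0.004475 V = 4.475 mV.

4.475 mV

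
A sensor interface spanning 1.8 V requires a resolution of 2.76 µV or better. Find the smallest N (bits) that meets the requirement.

Number of steps required ≥ 1.8 V / 2.76 µV = 652173.91.
Need 2^N ≥ 652173.91; 2^19 = 524288, 2^20 = 1048576.
Minimum N = 20.

20 bits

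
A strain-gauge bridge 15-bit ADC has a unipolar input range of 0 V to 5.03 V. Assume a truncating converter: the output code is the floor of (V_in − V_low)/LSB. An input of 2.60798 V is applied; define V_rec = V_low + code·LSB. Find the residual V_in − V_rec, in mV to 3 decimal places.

LSB = 5.03/2^15 = 153.50 µV.
Scaled input = 16989.7194 LSBs, so code = 16989.
V_rec = 0 + 16989·0.000153503 = 2.6078696 V.
Difference: 0.000110432 V → 0.110 mV.

0.110 mV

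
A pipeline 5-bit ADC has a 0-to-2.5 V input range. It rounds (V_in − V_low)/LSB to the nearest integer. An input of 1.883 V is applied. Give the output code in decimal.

With 32 levels over 2.5 V, one step is 78.125 mV.
Input sits at 24.102 steps above V_low.
Round → code 24.

code 24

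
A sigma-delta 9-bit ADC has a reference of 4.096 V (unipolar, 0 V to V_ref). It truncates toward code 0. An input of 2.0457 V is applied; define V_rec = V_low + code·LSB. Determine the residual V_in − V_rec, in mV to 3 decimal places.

5.700 mV

Step size: 4.096 V ÷ 2^9 = 8.000 mV.
(2.0457 − 0)/0.008 = 255.7125; ⌊·⌋ gives code 255.
Code 255 maps back to 0 + 255×0.008 V = 2.04 V.
V_in − V_rec = 0.0057 V = 5.700 mV.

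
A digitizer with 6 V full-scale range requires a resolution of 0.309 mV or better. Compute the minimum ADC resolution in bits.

Number of steps required ≥ 6 V / 0.309 mV = 19417.48.
Need 2^N ≥ 19417.48; 2^14 = 16384, 2^15 = 32768.
Minimum N = 15.

15 bits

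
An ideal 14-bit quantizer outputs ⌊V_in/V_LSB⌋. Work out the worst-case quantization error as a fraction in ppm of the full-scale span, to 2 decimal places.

61.04 ppm

Truncating → worst-case error = 1 LSB = V_FS/2^14, so 1e+06/16384 = 61.0352 ppm of full scale.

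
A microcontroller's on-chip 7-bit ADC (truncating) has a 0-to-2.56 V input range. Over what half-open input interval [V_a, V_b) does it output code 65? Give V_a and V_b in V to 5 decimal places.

LSB = 2.56/2^7 = 20.000 mV.
V_a = V_low + 65·LSB = 1.3 V; V_b = V_low + 66·LSB = 1.32 V.

[1.30000 V, 1.32000 V)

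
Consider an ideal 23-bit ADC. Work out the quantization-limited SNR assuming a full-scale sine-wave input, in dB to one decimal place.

140.2 dB

SNR ≈ 6.02·N + 1.76 dB = 6.02·23 + 1.76 = 140.22 dB.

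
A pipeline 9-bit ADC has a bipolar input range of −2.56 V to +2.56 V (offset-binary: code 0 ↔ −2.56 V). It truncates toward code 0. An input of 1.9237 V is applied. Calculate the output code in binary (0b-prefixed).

code 0b111000000 (decimal 448)

With 512 levels over 5.12 V, one step is 10.000 mV.
(V_in − V_low)/LSB = (1.9237 − (−2.56)) / 0.01 = 448.370.
⌊·⌋(448.370) = 448.
In binary (0b-prefixed): 0b111000000.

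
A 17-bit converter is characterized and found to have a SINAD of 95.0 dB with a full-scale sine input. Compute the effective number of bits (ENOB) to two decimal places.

15.49 bits

ENOB = (SINAD − 1.76) / 6.02 = (95.0 − 1.76)/6.02 = 15.488.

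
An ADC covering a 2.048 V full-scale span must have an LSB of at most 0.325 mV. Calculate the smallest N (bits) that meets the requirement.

13 bits

Number of steps required ≥ 2.048 V / 0.325 mV = 6301.54.
Need 2^N ≥ 6301.54; 2^12 = 4096, 2^13 = 8192.
Minimum N = 13.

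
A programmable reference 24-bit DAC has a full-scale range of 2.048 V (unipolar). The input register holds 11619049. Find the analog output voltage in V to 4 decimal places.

LSB = 2.048 V / 2^24 = 0.12 µV.
V_out = 0 + 11619049 × 1.2207e-07 V = 1.41834 V.

1.4183 V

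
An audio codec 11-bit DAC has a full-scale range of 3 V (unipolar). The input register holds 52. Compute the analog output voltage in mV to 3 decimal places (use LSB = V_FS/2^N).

76.172 mV

LSB = 3 V / 2^11 = 1.465 mV.
V_out = 0 + 52 × 0.00146484 V = 0.0761719 V.
= 76.172 mV.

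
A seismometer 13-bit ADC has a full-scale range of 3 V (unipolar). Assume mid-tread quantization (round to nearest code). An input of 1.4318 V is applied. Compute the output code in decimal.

code 3910

With 8192 levels over 3 V, one step is 366.21 µV.
(1.4318 − 0) / 0.000366211 = 3909.769 LSBs.
round(3909.769) = 3910.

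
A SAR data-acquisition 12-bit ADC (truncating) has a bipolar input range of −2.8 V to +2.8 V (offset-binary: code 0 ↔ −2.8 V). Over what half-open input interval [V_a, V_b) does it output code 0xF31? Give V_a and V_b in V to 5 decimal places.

LSB = 5.6/2^12 = 1.367 mV.
Code 0xF31 = 3889 decimal.
V_a = V_low + 3889·LSB = 2.51699 V; V_b = V_low + 3890·LSB = 2.51836 V.

[2.51699 V, 2.51836 V)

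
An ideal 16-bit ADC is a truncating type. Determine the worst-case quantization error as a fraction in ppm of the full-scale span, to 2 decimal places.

Truncating → worst-case error = 1 LSB = V_FS/2^16, so 1e+06/65536 = 15.2588 ppm of full scale.

15.26 ppm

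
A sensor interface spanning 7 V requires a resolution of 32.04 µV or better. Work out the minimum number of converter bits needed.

18 bits

Number of steps required ≥ 7 V / 32.04 µV = 218476.90.
Need 2^N ≥ 218476.90; 2^17 = 131072, 2^18 = 262144.
Minimum N = 18.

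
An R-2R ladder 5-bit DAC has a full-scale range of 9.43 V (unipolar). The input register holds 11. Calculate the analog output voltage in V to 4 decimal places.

3.2416 V

LSB = 9.43 V / 2^5 = 294.688 mV.
V_out = 0 + 11 × 0.294687 V = 3.24156 V.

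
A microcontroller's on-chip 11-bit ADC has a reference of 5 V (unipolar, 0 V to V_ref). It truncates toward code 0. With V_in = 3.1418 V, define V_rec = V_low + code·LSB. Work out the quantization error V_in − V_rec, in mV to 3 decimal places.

2.152 mV

Step size: 5 V ÷ 2^11 = 2.441 mV.
Scaled input = 1286.8813 LSBs, so code = 1286.
Reconstructed: 3.1396484 V.
Difference: 0.00215156 V → 2.152 mV.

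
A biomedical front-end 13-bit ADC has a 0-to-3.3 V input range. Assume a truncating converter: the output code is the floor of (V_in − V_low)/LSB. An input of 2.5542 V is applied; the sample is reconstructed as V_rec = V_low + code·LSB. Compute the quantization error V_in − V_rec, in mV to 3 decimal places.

0.245 mV

One LSB is 3.3 V / 8192 = 402.83 µV.
Scaled input = 6340.6080 LSBs, so code = 6340.
Reconstructed: 2.5539551 V.
Error = 2.5542 − 2.5539551 = 0.000244922 V = 0.245 mV.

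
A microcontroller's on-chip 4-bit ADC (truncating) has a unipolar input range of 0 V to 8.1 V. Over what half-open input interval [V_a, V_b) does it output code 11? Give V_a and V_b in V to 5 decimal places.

[5.56875 V, 6.07500 V)

LSB = 8.1/2^4 = 0.5062 V.
V_a = V_low + 11·LSB = 5.56875 V; V_b = V_low + 12·LSB = 6.075 V.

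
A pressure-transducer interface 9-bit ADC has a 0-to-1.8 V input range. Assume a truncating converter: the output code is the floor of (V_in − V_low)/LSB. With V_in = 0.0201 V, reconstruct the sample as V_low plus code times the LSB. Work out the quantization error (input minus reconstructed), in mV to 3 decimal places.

2.522 mV

Step size: 1.8 V ÷ 2^9 = 3.516 mV.
Scaled input = 5.7173 LSBs, so code = 5.
Code 5 maps back to 0 + 5×0.00351563 V = 0.017578125 V.
Difference: 0.00252187 V → 2.522 mV.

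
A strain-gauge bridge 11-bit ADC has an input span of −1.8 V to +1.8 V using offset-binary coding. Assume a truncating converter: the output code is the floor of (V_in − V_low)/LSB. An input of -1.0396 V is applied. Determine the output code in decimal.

code 432

With 2048 levels over 3.6 V, one step is 1.758 mV.
(-1.0396 − (−1.8)) / 0.00175781 = 432.583 LSBs.
⌊·⌋(432.583) = 432.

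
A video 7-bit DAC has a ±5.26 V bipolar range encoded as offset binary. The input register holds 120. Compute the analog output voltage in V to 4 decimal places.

LSB = 10.52 V / 2^7 = 82.188 mV.
V_out = (−5.26) + 120 × 0.0821875 V = 4.6025 V.

4.6025 V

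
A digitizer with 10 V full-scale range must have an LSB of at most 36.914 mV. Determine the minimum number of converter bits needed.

Number of steps required ≥ 10 V / 36.914 mV = 270.90.
Need 2^N ≥ 270.90; 2^8 = 256, 2^9 = 512.
Minimum N = 9.

9 bits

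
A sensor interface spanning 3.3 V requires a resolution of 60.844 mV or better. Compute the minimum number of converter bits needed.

6 bits

Number of steps required ≥ 3.3 V / 60.844 mV = 54.24.
Need 2^N ≥ 54.24; 2^5 = 32, 2^6 = 64.
Minimum N = 6.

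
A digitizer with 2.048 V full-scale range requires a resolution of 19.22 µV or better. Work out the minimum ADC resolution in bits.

17 bits

Number of steps required ≥ 2.048 V / 19.22 µV = 106555.67.
Need 2^N ≥ 106555.67; 2^16 = 65536, 2^17 = 131072.
Minimum N = 17.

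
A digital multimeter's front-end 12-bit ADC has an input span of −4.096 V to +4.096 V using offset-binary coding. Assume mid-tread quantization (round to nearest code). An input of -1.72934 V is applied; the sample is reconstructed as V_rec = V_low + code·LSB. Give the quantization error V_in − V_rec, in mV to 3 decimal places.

0.660 mV

One LSB is 8.192 V / 4096 = 2.000 mV.
Scaled input = 1183.3300 LSBs, so code = 1183.
Reconstructed: -1.73 V.
Difference: 0.00066 V → 0.660 mV.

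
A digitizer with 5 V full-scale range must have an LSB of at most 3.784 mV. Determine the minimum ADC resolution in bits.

Number of steps required ≥ 5 V / 3.784 mV = 1321.35.
Need 2^N ≥ 1321.35; 2^10 = 1024, 2^11 = 2048.
Minimum N = 11.

11 bits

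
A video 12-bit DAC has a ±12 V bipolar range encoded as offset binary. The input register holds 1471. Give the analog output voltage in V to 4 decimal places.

-3.3809 V

LSB = 24 V / 2^12 = 5.859 mV.
V_out = (−12) + 1471 × 0.00585938 V = -3.38086 V.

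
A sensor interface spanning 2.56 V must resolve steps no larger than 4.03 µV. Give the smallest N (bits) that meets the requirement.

Number of steps required ≥ 2.56 V / 4.03 µV = 635235.73.
Need 2^N ≥ 635235.73; 2^19 = 524288, 2^20 = 1048576.
Minimum N = 20.

20 bits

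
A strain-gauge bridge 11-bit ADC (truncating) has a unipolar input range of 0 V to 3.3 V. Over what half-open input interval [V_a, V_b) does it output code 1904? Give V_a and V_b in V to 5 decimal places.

[3.06797 V, 3.06958 V)

LSB = 3.3/2^11 = 1.611 mV.
V_a = V_low + 1904·LSB = 3.06797 V; V_b = V_low + 1905·LSB = 3.06958 V.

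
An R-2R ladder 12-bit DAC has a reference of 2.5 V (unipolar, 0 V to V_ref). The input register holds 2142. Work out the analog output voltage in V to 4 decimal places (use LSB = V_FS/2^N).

LSB = 2.5 V / 2^12 = 0.610 mV.
V_out = 0 + 2142 × 0.000610352 V = 1.30737 V.

1.3074 V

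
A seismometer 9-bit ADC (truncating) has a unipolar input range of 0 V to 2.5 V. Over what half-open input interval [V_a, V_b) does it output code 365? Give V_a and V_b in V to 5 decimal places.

LSB = 2.5/2^9 = 4.883 mV.
V_a = V_low + 365·LSB = 1.78223 V; V_b = V_low + 366·LSB = 1.78711 V.

[1.78223 V, 1.78711 V)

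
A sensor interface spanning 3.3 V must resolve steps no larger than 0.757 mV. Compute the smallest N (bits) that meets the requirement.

13 bits

Number of steps required ≥ 3.3 V / 0.757 mV = 4359.31.
Need 2^N ≥ 4359.31; 2^12 = 4096, 2^13 = 8192.
Minimum N = 13.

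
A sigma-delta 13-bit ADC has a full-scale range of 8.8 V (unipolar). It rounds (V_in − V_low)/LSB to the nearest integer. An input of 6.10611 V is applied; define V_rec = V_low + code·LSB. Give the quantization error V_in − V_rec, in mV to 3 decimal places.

Step size: 8.8 V ÷ 2^13 = 1.074 mV.
(V_in − V_low)/LSB = (6.10611 − 0)/0.00107422 = 5684.2333 → code 5684 (round).
Reconstructed: 6.1058594 V.
Difference: 0.000250625 V → 0.251 mV.

0.251 mV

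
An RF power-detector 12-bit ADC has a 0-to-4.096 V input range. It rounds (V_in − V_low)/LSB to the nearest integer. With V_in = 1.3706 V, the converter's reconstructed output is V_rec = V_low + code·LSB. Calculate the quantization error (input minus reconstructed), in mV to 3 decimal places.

-0.400 mV

One LSB is 4.096 V / 4096 = 1.000 mV.
Scaled input = 1370.6000 LSBs, so code = 1371.
V_rec = 0 + 1371·0.001 = 1.371 V.
Difference: -0.0004 V → -0.400 mV.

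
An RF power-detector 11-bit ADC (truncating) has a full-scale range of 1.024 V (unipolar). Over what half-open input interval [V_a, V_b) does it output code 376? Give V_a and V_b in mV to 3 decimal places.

LSB = 1.024/2^11 = 0.500 mV.
V_a = V_low + 376·LSB = 0.188 V; V_b = V_low + 377·LSB = 0.1885 V.

[188.000 mV, 188.500 mV)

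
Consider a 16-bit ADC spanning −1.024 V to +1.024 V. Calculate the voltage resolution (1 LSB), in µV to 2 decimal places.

Full-scale span = 2.048 V.
LSB = 2.048 / 2^16 = 2.048 / 65536 = 3.125e-05 V = 31.25 µV.

31.25 µV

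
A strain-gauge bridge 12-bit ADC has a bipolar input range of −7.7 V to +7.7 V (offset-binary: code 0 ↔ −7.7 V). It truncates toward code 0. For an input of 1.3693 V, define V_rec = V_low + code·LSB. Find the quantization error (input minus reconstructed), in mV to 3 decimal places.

LSB = 15.4/2^12 = 3.760 mV.
(1.3693 − (−7.7))/0.00375977 = 2412.1982; ⌊·⌋ gives code 2412.
V_rec = (−7.7) + 2412·0.00375977 = 1.3685547 V.
Difference: 0.000745312 V → 0.745 mV.

0.745 mV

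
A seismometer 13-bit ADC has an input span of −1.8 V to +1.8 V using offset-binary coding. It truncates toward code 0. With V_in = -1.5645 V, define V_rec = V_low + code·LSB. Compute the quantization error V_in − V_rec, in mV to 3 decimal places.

0.393 mV

Step size: 3.6 V ÷ 2^13 = 439.45 µV.
(V_in − V_low)/LSB = (-1.5645 − (−1.8))/0.000439453 = 535.8933 → code 535 (floor).
V_rec = (−1.8) + 535·0.000439453 = -1.5648926 V.
Difference: 0.000392578 V → 0.393 mV.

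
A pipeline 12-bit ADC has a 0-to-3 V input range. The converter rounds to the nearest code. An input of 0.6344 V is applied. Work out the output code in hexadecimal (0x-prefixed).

With 4096 levels over 3 V, one step is 0.732 mV.
Input sits at 866.167 steps above V_low.
Round → code 866.
In hexadecimal (0x-prefixed): 0x362.

code 0x362 (decimal 866)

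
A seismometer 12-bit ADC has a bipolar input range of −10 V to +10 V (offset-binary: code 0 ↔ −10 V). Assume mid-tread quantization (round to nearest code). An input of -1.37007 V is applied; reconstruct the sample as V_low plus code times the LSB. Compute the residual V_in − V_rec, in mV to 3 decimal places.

Step size: 20 V ÷ 2^12 = 4.883 mV.
(-1.37007 − (−10))/0.00488281 = 1767.4097; round gives code 1767.
V_rec = (−10) + 1767·0.00488281 = -1.3720703 V.
Error = -1.37007 − (−1.3720703) = 0.00200031 V = 2.000 mV.

2.000 mV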